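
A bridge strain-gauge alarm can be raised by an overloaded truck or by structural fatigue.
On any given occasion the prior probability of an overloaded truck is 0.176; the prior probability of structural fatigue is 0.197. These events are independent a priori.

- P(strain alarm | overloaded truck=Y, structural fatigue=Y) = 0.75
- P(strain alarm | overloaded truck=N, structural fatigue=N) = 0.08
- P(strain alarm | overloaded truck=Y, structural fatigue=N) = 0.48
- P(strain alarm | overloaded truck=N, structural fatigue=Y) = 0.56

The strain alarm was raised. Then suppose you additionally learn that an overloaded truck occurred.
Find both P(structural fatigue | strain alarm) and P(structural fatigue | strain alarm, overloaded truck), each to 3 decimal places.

P(structural fatigue | strain alarm) ≈ 0.492; P(structural fatigue | strain alarm, overloaded truck) ≈ 0.277

For the numerator, keep only structural fatigue=true terms: 0.090904 + 0.026004 = 0.116908
The normalizing constant is 0.08·0.824·0.803 + 0.56·0.824·0.197 + 0.48·0.176·0.803 + 0.75·0.176·0.197 = 0.237679
Posterior = 0.116908 / 0.237679 ≈ 0.492

Now also conditioning on overloaded truck=true:
Sum P(strain alarm|·) weighted by the priors over both values of structural fatigue:
  P(strain alarm | overloaded truck) = 0.48×0.803 + 0.75×0.197
        = 0.385440 + 0.147750 = 0.533190
The terms with structural fatigue present sum to 0.147750, so
  P(structural fatigue | strain alarm, overloaded truck) = 0.147750 / 0.533190 ≈ 0.277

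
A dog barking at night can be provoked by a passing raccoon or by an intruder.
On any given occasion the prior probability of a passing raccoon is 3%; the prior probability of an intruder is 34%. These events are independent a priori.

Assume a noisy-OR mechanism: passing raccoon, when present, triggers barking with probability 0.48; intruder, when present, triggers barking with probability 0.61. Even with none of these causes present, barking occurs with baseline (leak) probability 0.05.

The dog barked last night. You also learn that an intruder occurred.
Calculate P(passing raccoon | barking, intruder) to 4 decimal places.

P(passing raccoon | barking, intruder) ≈ 0.0382

Under noisy-OR, P(barking | causes) = 1 − (1−0.05)·∏(1−qᵢ) over the active causes.
By total probability over both values of passing raccoon:
  P(barking | intruder) = 0.6295·0.97 + 0.80734·0.03
        = 0.610615 + 0.024220 = 0.634835
Configurations with passing raccoon contribute 0.024220, so
  P(passing raccoon | barking, intruder) = 0.024220 / 0.634835 ≈ 0.0382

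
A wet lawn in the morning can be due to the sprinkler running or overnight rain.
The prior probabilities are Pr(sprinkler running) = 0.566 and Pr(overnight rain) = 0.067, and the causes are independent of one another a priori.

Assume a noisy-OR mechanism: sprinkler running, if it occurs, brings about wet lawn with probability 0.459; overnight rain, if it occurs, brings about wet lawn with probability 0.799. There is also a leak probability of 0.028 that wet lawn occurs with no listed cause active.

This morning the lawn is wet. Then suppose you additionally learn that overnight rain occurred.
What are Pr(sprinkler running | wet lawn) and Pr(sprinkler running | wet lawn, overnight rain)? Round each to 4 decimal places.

Under noisy-OR, P(wet lawn | causes) = 1 − (1−0.028)·∏(1−qᵢ) over the active causes.
For the numerator, keep only sprinkler running=true terms: 0.250387 + 0.033914 = 0.284301
Normalizer over all consistent configurations: 0.028×0.434×0.933 + 0.804628×0.434×0.067 + 0.474148×0.566×0.933 + 0.894304×0.566×0.067 = 0.319036
Posterior = 0.284301 / 0.319036 ≈ 0.8911

Now also conditioning on overnight rain=true:
Sum P(wet lawn|·) weighted by the priors over both values of sprinkler running:
  P(wet lawn | overnight rain) = 0.804628×0.434 + 0.894304×0.566
        = 0.349209 + 0.506176 = 0.855385
Keeping only the sprinkler running-present terms gives 0.506176, so
  P(sprinkler running | wet lawn, overnight rain) = 0.506176 / 0.855385 ≈ 0.5918
The drop from 0.8911 to 0.5918 is the explaining-away (discounting) effect.

Pr(sprinkler running | wet lawn) ≈ 0.8911; Pr(sprinkler running | wet lawn, overnight rain) ≈ 0.5918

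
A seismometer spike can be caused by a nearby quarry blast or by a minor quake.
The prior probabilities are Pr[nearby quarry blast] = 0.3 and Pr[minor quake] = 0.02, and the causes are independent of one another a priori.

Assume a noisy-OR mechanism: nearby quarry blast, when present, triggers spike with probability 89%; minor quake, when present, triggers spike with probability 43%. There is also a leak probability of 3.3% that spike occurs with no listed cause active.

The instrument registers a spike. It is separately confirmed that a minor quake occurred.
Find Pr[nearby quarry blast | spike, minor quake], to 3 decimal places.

Under noisy-OR, P(spike | causes) = 1 − (1−0.033)·∏(1−qᵢ) over the active causes.
Enumerate both values of nearby quarry blast and weight by the priors:
  P(spike | minor quake) = 0.44881×0.7 + 0.939369×0.3
        = 0.314167 + 0.281811 = 0.595978
Configurations with nearby quarry blast contribute 0.281811, so
  P(nearby quarry blast | spike, minor quake) = 0.281811 / 0.595978 ≈ 0.473

Pr[nearby quarry blast | spike, minor quake] ≈ 0.473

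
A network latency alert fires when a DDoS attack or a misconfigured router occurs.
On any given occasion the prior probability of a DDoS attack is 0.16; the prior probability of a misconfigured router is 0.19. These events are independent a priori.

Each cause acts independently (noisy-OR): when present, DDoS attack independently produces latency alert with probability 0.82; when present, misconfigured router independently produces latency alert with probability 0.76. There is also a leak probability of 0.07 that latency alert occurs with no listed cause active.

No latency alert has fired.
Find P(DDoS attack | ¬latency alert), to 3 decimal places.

P(DDoS attack | ¬latency alert) ≈ 0.033

Under noisy-OR, P(latency alert | causes) = 1 − (1−0.07)·∏(1−qᵢ) over the active causes.
Numerator (weight on configurations with DDoS attack): 0.021695 + 0.001221 = 0.022916
The normalizing constant is 0.93*0.84*0.81 + 0.2232*0.84*0.19 + 0.1674*0.16*0.81 + 0.040176*0.16*0.19 = 0.691311
Posterior = 0.022916 / 0.691311 ≈ 0.033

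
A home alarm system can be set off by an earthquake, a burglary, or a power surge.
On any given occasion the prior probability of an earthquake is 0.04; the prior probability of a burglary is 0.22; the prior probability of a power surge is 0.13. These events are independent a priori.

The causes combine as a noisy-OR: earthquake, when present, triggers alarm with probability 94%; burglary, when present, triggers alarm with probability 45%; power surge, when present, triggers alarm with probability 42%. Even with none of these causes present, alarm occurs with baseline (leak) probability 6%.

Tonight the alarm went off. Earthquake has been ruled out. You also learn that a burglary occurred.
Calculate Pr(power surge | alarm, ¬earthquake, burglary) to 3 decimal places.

Pr(power surge | alarm, ¬earthquake, burglary) ≈ 0.178

Under noisy-OR, P(alarm | causes) = 1 − (1−0.06)·∏(1−qᵢ) over the active causes.
Weight on power surge=true, given the evidence: 0.70014×0.13 = 0.091018
The normalizing constant is 0.483×0.87 + 0.70014×0.13 = 0.511228
Posterior = 0.091018 / 0.511228 ≈ 0.178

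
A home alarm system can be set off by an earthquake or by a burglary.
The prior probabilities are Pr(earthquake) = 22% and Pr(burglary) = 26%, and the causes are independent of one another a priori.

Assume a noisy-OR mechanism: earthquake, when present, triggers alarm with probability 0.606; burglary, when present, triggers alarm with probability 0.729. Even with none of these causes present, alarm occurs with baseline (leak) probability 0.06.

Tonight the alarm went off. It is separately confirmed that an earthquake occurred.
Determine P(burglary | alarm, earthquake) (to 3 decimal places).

P(burglary | alarm, earthquake) ≈ 0.334

Under noisy-OR, P(alarm | causes) = 1 − (1−0.06)·∏(1−qᵢ) over the active causes.
Weight on burglary=true, given the evidence: 0.899632*0.26 = 0.233904
Denominator P(alarm | earthquake): 0.62964*0.74 + 0.899632*0.26 = 0.699838
P(burglary | alarm, earthquake) = 0.233904/0.699838 ≈ 0.334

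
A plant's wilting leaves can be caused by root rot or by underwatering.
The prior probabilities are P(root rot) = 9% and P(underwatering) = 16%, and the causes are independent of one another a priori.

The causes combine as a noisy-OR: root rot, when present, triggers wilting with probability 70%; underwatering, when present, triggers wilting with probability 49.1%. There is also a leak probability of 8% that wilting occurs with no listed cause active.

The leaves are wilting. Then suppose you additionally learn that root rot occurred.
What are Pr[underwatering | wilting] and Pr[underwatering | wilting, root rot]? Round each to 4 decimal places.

Pr[underwatering | wilting] ≈ 0.4366; Pr[underwatering | wilting, root rot] ≈ 0.1844

Under noisy-OR, P(wilting | causes) = 1 − (1−0.08)·∏(1−qᵢ) over the active causes.
Enumerate the 4 (root rot, underwatering) configurations and weight by the priors:
  P(wilting) = 0.08*0.91*0.84 + 0.53172*0.91*0.16 + 0.724*0.09*0.84 + 0.859516*0.09*0.16
        = 0.061152 + 0.077418 + 0.054734 + 0.012377 = 0.205681
Keeping only the underwatering-present terms gives 0.089795, so
  P(underwatering | wilting) = 0.089795 / 0.205681 ≈ 0.4366

Now condition on the additional information:
P(wilting | root rot) = 0.724·0.84 + 0.859516·0.16 = 0.608160 + 0.137523 = 0.745683
The underwatering-present share is 0.859516·0.16 = 0.137523.
So P(underwatering | wilting, root rot) = 0.137523/0.745683 ≈ 0.1844.
This is intercausal reasoning (explaining away): once root rot accounts for the wilting, underwatering becomes less likely.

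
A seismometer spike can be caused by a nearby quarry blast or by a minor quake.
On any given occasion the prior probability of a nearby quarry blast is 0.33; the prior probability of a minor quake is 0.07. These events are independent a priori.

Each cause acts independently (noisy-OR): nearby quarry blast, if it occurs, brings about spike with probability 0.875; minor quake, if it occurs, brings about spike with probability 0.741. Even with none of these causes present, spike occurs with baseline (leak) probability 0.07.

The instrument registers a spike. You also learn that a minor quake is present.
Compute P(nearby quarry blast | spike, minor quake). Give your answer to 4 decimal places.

P(nearby quarry blast | spike, minor quake) ≈ 0.3862

Under noisy-OR, P(spike | causes) = 1 − (1−0.07)·∏(1−qᵢ) over the active causes.
Weight on nearby quarry blast=true, given the evidence: 0.969891*0.33 = 0.320064
Denominator P(spike | minor quake): 0.75913*0.67 + 0.969891*0.33 = 0.828681
P(nearby quarry blast | spike, minor quake) = 0.320064/0.828681 ≈ 0.3862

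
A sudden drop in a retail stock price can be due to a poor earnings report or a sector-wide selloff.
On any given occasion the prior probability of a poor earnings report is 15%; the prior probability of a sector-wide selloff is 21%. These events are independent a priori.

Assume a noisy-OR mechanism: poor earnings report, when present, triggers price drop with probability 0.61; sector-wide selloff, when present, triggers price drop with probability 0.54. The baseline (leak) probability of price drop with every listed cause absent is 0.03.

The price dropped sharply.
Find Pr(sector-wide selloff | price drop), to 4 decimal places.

Pr(sector-wide selloff | price drop) ≈ 0.5710

Under noisy-OR, P(price drop | causes) = 1 − (1−0.03)·∏(1−qᵢ) over the active causes.
P(price drop) = 0.03*0.85*0.79 + 0.5538*0.85*0.21 + 0.6217*0.15*0.79 + 0.825982*0.15*0.21 = 0.020145 + 0.098853 + 0.073671 + 0.026018 = 0.218687
Of this, 0.124871 comes from 0.098853 + 0.026018 (the sector-wide selloff=true cases).
Hence the posterior is 0.124871/0.218687 ≈ 0.5710.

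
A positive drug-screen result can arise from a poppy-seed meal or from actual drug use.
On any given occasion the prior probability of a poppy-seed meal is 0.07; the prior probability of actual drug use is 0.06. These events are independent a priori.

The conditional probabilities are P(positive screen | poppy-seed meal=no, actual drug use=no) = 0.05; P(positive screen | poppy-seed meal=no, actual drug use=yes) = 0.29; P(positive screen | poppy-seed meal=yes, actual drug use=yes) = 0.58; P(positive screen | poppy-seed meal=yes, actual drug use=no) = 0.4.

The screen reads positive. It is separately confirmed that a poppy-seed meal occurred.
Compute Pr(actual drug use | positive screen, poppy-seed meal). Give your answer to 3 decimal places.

Pr(actual drug use | positive screen, poppy-seed meal) ≈ 0.085

For the numerator, keep only actual drug use=true terms: 0.58×0.06 = 0.034800
Normalizer over all consistent configurations: 0.4×0.94 + 0.58×0.06 = 0.410800
Posterior = 0.034800 / 0.410800 ≈ 0.085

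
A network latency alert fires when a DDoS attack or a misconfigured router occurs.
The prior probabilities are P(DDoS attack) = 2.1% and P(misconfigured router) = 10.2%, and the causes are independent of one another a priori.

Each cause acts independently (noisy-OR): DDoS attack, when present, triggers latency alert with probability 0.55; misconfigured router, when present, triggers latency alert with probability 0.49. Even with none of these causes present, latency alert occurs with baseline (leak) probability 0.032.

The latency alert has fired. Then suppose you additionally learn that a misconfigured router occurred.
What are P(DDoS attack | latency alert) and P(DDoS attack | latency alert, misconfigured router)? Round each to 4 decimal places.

Under noisy-OR, P(latency alert | causes) = 1 − (1−0.032)·∏(1−qᵢ) over the active causes.
P(latency alert) = 0.032×0.979×0.898 + 0.50632×0.979×0.102 + 0.5644×0.021×0.898 + 0.777844×0.021×0.102 = 0.028133 + 0.050560 + 0.010643 + 0.001666 = 0.091002
Of this, 0.012309 comes from 0.010643 + 0.001666 (the DDoS attack=true cases).
P(DDoS attack | latency alert) = 0.012309 / 0.091002 ≈ 0.1353

Now condition on the additional information:
P(latency alert | misconfigured router) = 0.50632*0.979 + 0.777844*0.021 = 0.495687 + 0.016335 = 0.512022
Restricting to configurations with DDoS attack present: 0.777844*0.021 = 0.016335.
Hence the posterior is 0.016335/0.512022 ≈ 0.0319.
Conditioning on misconfigured router lowers the posterior on DDoS attack: the classic explaining-away effect in a common-effect structure.

P(DDoS attack | latency alert) ≈ 0.1353; P(DDoS attack | latency alert, misconfigured router) ≈ 0.0319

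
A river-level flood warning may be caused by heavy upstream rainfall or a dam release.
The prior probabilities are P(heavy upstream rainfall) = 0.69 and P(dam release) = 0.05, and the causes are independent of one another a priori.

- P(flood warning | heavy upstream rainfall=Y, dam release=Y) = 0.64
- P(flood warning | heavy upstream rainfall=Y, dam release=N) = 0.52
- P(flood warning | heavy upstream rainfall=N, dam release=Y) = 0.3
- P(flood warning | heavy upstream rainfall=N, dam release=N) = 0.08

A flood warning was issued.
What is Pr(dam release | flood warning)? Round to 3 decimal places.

Pr(dam release | flood warning) ≈ 0.068

Weight on dam release=true, given the evidence: 0.004650 + 0.022080 = 0.026730
Denominator P(flood warning): 0.08*0.31*0.95 + 0.3*0.31*0.05 + 0.52*0.69*0.95 + 0.64*0.69*0.05 = 0.391150
Posterior = 0.026730 / 0.391150 ≈ 0.068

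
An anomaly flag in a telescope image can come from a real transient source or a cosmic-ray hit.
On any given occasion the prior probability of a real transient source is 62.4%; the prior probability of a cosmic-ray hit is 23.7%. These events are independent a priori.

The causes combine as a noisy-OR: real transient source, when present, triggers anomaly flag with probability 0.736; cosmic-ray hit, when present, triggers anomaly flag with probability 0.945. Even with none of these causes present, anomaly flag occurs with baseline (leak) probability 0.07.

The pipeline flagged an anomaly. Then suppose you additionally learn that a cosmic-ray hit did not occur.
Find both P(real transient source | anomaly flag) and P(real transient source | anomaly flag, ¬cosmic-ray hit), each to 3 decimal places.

Under noisy-OR, P(anomaly flag | causes) = 1 − (1−0.07)·∏(1−qᵢ) over the active causes.
P(anomaly flag) = 0.07·0.376·0.763 + 0.94885·0.376·0.237 + 0.75448·0.624·0.763 + 0.986496·0.624·0.237 = 0.020082 + 0.084554 + 0.359217 + 0.145891 = 0.609744
The real transient source-present share is 0.359217 + 0.145891 = 0.505108.
Hence the posterior is 0.505108/0.609744 ≈ 0.828.

With the extra evidence:
P(anomaly flag | ¬cosmic-ray hit) = 0.07·0.376 + 0.75448·0.624 = 0.026320 + 0.470796 = 0.497116
Restricting to configurations with real transient source present: 0.75448·0.624 = 0.470796.
So P(real transient source | anomaly flag, ¬cosmic-ray hit) = 0.470796/0.497116 ≈ 0.947.
With cosmic-ray hit excluded, real transient source must carry more of the explanatory weight for the anomaly flag.

P(real transient source | anomaly flag) ≈ 0.828; P(real transient source | anomaly flag, ¬cosmic-ray hit) ≈ 0.947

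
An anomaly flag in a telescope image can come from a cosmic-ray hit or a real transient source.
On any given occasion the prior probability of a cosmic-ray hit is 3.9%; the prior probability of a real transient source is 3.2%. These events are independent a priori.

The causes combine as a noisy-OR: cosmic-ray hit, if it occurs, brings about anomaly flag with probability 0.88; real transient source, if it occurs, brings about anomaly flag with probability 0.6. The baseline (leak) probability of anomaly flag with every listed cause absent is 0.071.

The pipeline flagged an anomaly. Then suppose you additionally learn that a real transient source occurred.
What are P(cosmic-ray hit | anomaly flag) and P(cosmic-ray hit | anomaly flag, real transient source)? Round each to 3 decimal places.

Under noisy-OR, P(anomaly flag | causes) = 1 − (1−0.071)·∏(1−qᵢ) over the active causes.
P(anomaly flag) = 0.071*0.961*0.968 + 0.6284*0.961*0.032 + 0.88852*0.039*0.968 + 0.955408*0.039*0.032 = 0.066048 + 0.019325 + 0.033543 + 0.001192 = 0.120108
Restricting to configurations with cosmic-ray hit present: 0.033543 + 0.001192 = 0.034735.
P(cosmic-ray hit | anomaly flag) = 0.034735 / 0.120108 ≈ 0.289

With the extra evidence:
P(anomaly flag | real transient source) = 0.6284×0.961 + 0.955408×0.039 = 0.603892 + 0.037261 = 0.641153
Of this, 0.037261 comes from 0.955408×0.039 (the cosmic-ray hit=true cases).
P(cosmic-ray hit | anomaly flag, real transient source) = 0.037261 / 0.641153 ≈ 0.058
This is intercausal reasoning (explaining away): once real transient source accounts for the anomaly flag, cosmic-ray hit becomes less likely.

P(cosmic-ray hit | anomaly flag) ≈ 0.289; P(cosmic-ray hit | anomaly flag, real transient source) ≈ 0.058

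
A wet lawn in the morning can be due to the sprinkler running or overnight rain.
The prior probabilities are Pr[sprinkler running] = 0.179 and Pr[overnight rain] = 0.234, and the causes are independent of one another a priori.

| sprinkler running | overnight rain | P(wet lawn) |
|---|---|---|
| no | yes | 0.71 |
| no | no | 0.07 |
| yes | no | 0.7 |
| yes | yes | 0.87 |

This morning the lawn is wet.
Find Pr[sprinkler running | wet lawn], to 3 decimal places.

Pr[sprinkler running | wet lawn] ≈ 0.423

Numerator (weight on configurations with sprinkler running): 0.095980 + 0.036441 = 0.132421
Denominator P(wet lawn): 0.07·0.821·0.766 + 0.71·0.821·0.234 + 0.7·0.179·0.766 + 0.87·0.179·0.234 = 0.312844
P(sprinkler running | wet lawn) = 0.132421/0.312844 ≈ 0.423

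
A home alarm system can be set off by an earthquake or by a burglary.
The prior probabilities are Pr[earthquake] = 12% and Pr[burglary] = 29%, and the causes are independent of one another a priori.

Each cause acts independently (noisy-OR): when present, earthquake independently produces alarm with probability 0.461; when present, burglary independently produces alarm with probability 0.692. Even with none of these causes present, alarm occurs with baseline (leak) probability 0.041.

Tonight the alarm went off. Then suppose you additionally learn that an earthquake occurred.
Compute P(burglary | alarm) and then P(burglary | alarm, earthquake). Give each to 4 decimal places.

Under noisy-OR, P(alarm | causes) = 1 − (1−0.041)·∏(1−qᵢ) over the active causes.
Numerator (weight on configurations with burglary): 0.179821 + 0.029260 = 0.209081
Normalizer over all consistent configurations: 0.041·0.88·0.71 + 0.704628·0.88·0.29 + 0.483099·0.12·0.71 + 0.840794·0.12·0.29 = 0.275858
P(burglary | alarm) = 0.209081/0.275858 ≈ 0.7579

Now condition on the additional information:
P(alarm | earthquake) = 0.483099·0.71 + 0.840794·0.29 = 0.343000 + 0.243830 = 0.586830
The burglary-present share is 0.840794·0.29 = 0.243830.
So P(burglary | alarm, earthquake) = 0.243830/0.586830 ≈ 0.4155.

P(burglary | alarm) ≈ 0.7579; P(burglary | alarm, earthquake) ≈ 0.4155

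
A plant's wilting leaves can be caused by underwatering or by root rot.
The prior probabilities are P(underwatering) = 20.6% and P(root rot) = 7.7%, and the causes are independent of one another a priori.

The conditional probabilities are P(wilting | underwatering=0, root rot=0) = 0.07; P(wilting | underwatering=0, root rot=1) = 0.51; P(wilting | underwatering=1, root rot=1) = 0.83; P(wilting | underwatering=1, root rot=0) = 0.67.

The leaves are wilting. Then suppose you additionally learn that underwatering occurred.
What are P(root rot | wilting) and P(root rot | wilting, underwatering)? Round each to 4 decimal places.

P(wilting) = 0.07·0.794·0.923 + 0.51·0.794·0.077 + 0.67·0.206·0.923 + 0.83·0.206·0.077 = 0.051300 + 0.031180 + 0.127392 + 0.013165 = 0.223037
The root rot-present share is 0.031180 + 0.013165 = 0.044345.
P(root rot | wilting) = 0.044345 / 0.223037 ≈ 0.1988

With the extra evidence:
P(wilting | underwatering) = 0.67·0.923 + 0.83·0.077 = 0.618410 + 0.063910 = 0.682320
Of this, 0.063910 comes from 0.83·0.077 (the root rot=true cases).
So P(root rot | wilting, underwatering) = 0.063910/0.682320 ≈ 0.0937.
Conditioning on underwatering lowers the posterior on root rot: the classic explaining-away effect in a common-effect structure.

P(root rot | wilting) ≈ 0.1988; P(root rot | wilting, underwatering) ≈ 0.0937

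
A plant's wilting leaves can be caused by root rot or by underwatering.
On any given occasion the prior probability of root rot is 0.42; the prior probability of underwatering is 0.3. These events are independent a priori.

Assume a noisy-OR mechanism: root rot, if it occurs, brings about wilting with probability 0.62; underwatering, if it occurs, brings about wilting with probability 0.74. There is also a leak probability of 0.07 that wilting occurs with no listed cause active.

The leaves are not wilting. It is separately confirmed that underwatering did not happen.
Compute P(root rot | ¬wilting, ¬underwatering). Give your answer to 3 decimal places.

Under noisy-OR, P(wilting | causes) = 1 − (1−0.07)·∏(1−qᵢ) over the active causes.
P(¬wilting | ¬underwatering) = 0.93×0.58 + 0.3534×0.42 = 0.539400 + 0.148428 = 0.687828
Of this, 0.148428 comes from 0.3534×0.42 (the root rot=true cases).
P(root rot | ¬wilting, ¬underwatering) = 0.148428 / 0.687828 ≈ 0.216

P(root rot | ¬wilting, ¬underwatering) ≈ 0.216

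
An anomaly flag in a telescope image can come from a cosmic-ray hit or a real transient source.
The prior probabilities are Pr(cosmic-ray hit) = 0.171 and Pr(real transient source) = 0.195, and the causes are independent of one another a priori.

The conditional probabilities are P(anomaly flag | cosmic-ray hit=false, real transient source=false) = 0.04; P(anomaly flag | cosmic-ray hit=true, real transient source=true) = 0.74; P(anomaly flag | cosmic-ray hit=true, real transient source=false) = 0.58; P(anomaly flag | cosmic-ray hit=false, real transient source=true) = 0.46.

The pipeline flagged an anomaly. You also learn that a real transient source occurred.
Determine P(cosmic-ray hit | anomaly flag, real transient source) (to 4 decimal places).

P(cosmic-ray hit | anomaly flag, real transient source) ≈ 0.2492

Sum P(anomaly flag|·) weighted by the priors over both values of cosmic-ray hit:
  P(anomaly flag | real transient source) = 0.46*0.829 + 0.74*0.171
        = 0.381340 + 0.126540 = 0.507880
Keeping only the cosmic-ray hit-present terms gives 0.126540, so
  P(cosmic-ray hit | anomaly flag, real transient source) = 0.126540 / 0.507880 ≈ 0.2492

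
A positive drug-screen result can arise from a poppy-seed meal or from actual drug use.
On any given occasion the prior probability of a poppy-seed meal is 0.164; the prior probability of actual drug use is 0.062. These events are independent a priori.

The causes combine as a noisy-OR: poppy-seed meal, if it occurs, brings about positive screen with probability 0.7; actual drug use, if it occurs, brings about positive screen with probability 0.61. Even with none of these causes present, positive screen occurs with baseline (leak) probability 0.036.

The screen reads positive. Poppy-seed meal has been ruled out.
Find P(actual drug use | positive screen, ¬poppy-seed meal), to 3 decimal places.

P(actual drug use | positive screen, ¬poppy-seed meal) ≈ 0.534

Under noisy-OR, P(positive screen | causes) = 1 − (1−0.036)·∏(1−qᵢ) over the active causes.
By total probability over both values of actual drug use:
  P(positive screen | ¬poppy-seed meal) = 0.036·0.938 + 0.62404·0.062
        = 0.033768 + 0.038690 = 0.072458
The terms with actual drug use present sum to 0.038690, so
  P(actual drug use | positive screen, ¬poppy-seed meal) = 0.038690 / 0.072458 ≈ 0.534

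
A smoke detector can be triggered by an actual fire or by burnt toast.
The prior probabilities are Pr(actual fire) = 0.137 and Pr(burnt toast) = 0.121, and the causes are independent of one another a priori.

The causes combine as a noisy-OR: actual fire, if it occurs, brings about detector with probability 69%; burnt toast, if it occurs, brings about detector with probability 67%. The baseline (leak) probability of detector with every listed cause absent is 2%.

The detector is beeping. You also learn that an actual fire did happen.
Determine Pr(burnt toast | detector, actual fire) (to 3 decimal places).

Under noisy-OR, P(detector | causes) = 1 − (1−0.02)·∏(1−qᵢ) over the active causes.
Numerator (weight on configurations with burnt toast): 0.899746·0.121 = 0.108869
The normalizing constant is 0.6962·0.879 + 0.899746·0.121 = 0.720829
P(burnt toast | detector, actual fire) = 0.108869/0.720829 ≈ 0.151

Pr(burnt toast | detector, actual fire) ≈ 0.151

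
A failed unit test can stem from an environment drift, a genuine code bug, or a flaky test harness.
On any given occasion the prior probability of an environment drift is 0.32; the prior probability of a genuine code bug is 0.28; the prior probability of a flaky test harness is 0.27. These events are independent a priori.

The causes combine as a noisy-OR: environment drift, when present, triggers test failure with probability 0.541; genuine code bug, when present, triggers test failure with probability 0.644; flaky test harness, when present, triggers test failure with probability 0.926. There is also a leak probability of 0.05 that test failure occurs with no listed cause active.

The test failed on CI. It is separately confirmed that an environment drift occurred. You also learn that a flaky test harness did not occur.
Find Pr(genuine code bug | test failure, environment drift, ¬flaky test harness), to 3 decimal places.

Under noisy-OR, P(test failure | causes) = 1 − (1−0.05)·∏(1−qᵢ) over the active causes.
P(test failure | environment drift, ¬flaky test harness) = 0.56395·0.72 + 0.844766·0.28 = 0.406044 + 0.236534 = 0.642578
The genuine code bug-present share is 0.844766·0.28 = 0.236534.
P(genuine code bug | test failure, environment drift, ¬flaky test harness) = 0.236534 / 0.642578 ≈ 0.368

Pr(genuine code bug | test failure, environment drift, ¬flaky test harness) ≈ 0.368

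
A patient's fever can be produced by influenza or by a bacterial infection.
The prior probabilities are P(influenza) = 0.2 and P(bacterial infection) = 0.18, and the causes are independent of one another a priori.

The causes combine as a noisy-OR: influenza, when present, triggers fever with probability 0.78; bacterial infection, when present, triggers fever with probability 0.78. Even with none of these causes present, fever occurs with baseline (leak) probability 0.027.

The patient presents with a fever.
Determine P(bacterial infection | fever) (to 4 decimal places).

P(bacterial infection | fever) ≈ 0.5015

Under noisy-OR, P(fever | causes) = 1 − (1−0.027)·∏(1−qᵢ) over the active causes.
Sum P(fever|·) weighted by the priors over the 4 (influenza, bacterial infection) configurations:
  P(fever) = 0.027*0.8*0.82 + 0.78594*0.8*0.18 + 0.78594*0.2*0.82 + 0.952907*0.2*0.18
        = 0.017712 + 0.113175 + 0.128894 + 0.034305 = 0.294086
Keeping only the bacterial infection-present terms gives 0.147480, so
  P(bacterial infection | fever) = 0.147480 / 0.294086 ≈ 0.5015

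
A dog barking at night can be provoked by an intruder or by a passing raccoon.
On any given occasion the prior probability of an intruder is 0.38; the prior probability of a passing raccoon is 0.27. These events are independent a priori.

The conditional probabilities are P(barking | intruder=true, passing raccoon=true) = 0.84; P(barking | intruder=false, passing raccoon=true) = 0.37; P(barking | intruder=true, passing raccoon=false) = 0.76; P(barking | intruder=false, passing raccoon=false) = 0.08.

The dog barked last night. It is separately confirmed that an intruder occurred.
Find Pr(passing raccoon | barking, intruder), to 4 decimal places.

P(barking | intruder) = 0.76·0.73 + 0.84·0.27 = 0.554800 + 0.226800 = 0.781600
The passing raccoon-present share is 0.84·0.27 = 0.226800.
Hence the posterior is 0.226800/0.781600 ≈ 0.2902.

Pr(passing raccoon | barking, intruder) ≈ 0.2902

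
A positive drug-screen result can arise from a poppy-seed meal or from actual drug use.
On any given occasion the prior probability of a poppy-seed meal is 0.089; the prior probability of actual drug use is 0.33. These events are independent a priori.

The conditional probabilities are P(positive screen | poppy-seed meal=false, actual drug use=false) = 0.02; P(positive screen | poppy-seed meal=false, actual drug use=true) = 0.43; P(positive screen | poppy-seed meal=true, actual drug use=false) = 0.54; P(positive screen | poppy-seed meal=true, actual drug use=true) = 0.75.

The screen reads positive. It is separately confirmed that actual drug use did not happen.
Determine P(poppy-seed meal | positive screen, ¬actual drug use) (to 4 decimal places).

P(poppy-seed meal | positive screen, ¬actual drug use) ≈ 0.7251

For the numerator, keep only poppy-seed meal=true terms: 0.54·0.089 = 0.048060
The normalizing constant is 0.02·0.911 + 0.54·0.089 = 0.066280
Posterior = 0.048060 / 0.066280 ≈ 0.7251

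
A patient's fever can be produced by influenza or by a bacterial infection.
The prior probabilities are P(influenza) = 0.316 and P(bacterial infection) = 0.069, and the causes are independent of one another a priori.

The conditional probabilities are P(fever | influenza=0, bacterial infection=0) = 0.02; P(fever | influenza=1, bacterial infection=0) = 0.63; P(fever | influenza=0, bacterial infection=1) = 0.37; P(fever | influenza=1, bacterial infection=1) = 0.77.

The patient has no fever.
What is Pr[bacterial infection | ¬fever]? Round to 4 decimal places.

By total probability over the 4 (influenza, bacterial infection) configurations:
  P(¬fever) = 0.98*0.684*0.931 + 0.63*0.684*0.069 + 0.37*0.316*0.931 + 0.23*0.316*0.069
        = 0.624068 + 0.029733 + 0.108853 + 0.005015 = 0.767669
Configurations with bacterial infection contribute 0.034748, so
  P(bacterial infection | ¬fever) = 0.034748 / 0.767669 ≈ 0.0453

Pr[bacterial infection | ¬fever] ≈ 0.0453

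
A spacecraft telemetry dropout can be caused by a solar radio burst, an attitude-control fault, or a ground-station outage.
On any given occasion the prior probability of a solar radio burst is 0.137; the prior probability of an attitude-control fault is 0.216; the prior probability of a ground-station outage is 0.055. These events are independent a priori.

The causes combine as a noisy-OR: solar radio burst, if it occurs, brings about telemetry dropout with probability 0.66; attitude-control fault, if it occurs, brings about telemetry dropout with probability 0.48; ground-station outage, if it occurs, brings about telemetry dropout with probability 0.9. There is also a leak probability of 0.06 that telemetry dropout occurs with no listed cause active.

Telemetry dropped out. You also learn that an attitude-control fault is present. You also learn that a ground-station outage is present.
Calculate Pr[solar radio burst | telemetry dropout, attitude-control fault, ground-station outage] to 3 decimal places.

Pr[solar radio burst | telemetry dropout, attitude-control fault, ground-station outage] ≈ 0.141

Under noisy-OR, P(telemetry dropout | causes) = 1 − (1−0.06)·∏(1−qᵢ) over the active causes.
Numerator (weight on configurations with solar radio burst): 0.983381*0.137 = 0.134723
Denominator P(telemetry dropout | attitude-control fault, ground-station outage): 0.95112*0.863 + 0.983381*0.137 = 0.955540
P(solar radio burst | telemetry dropout, attitude-control fault, ground-station outage) = 0.134723/0.955540 ≈ 0.141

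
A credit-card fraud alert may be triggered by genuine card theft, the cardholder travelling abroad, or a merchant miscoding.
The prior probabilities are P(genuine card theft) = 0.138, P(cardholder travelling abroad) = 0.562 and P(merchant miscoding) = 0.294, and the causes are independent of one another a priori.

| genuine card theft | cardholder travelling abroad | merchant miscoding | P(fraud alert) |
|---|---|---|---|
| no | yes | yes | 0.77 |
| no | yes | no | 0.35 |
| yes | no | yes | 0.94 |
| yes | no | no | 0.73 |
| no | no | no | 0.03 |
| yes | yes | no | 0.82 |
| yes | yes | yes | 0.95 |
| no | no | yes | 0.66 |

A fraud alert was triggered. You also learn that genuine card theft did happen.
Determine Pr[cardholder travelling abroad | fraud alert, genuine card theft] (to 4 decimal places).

Sum P(fraud alert|·) weighted by the priors over the 4 (cardholder travelling abroad, merchant miscoding) configurations:
  P(fraud alert | genuine card theft) = 0.73×0.438×0.706 + 0.94×0.438×0.294 + 0.82×0.562×0.706 + 0.95×0.562×0.294
        = 0.225736 + 0.121046 + 0.325353 + 0.156967 = 0.829102
The terms with cardholder travelling abroad present sum to 0.482320, so
  P(cardholder travelling abroad | fraud alert, genuine card theft) = 0.482320 / 0.829102 ≈ 0.5817

Pr[cardholder travelling abroad | fraud alert, genuine card theft] ≈ 0.5817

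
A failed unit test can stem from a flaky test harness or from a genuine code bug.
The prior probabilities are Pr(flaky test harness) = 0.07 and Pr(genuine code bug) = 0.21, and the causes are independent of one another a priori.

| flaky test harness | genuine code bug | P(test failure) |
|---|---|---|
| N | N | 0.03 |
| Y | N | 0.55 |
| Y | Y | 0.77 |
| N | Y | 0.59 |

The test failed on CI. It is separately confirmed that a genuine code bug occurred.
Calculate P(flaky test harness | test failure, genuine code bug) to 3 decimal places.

P(test failure | genuine code bug) = 0.59×0.93 + 0.77×0.07 = 0.548700 + 0.053900 = 0.602600
Restricting to configurations with flaky test harness present: 0.77×0.07 = 0.053900.
Hence the posterior is 0.053900/0.602600 ≈ 0.089.

P(flaky test harness | test failure, genuine code bug) ≈ 0.089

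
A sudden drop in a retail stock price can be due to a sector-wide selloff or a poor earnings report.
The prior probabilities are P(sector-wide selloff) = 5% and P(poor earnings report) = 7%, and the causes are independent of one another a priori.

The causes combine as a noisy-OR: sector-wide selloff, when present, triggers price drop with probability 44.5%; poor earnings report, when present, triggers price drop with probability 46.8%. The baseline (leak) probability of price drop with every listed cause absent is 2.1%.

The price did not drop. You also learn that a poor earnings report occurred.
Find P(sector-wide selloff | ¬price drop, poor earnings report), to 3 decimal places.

P(sector-wide selloff | ¬price drop, poor earnings report) ≈ 0.028

Under noisy-OR, P(price drop | causes) = 1 − (1−0.021)·∏(1−qᵢ) over the active causes.
P(¬price drop | poor earnings report) = 0.520828·0.95 + 0.28906·0.05 = 0.494787 + 0.014453 = 0.509240
The sector-wide selloff-present share is 0.28906·0.05 = 0.014453.
P(sector-wide selloff | ¬price drop, poor earnings report) = 0.014453 / 0.509240 ≈ 0.028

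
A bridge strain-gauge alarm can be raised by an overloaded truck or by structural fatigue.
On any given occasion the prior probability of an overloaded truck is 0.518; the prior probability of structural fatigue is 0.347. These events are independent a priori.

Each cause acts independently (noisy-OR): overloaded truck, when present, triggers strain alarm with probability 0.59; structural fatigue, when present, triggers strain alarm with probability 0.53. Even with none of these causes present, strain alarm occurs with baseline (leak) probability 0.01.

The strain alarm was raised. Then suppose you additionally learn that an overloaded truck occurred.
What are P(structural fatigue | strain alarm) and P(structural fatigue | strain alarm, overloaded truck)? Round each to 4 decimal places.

Under noisy-OR, P(strain alarm | causes) = 1 − (1−0.01)·∏(1−qᵢ) over the active causes.
For the numerator, keep only structural fatigue=true terms: 0.089431 + 0.145455 = 0.234886
Normalizer over all consistent configurations: 0.01*0.482*0.653 + 0.5347*0.482*0.347 + 0.5941*0.518*0.653 + 0.809227*0.518*0.347 = 0.438990
P(structural fatigue | strain alarm) = 0.234886/0.438990 ≈ 0.5351

Now also conditioning on overloaded truck=true:
Sum P(strain alarm|·) weighted by the priors over both values of structural fatigue:
  P(strain alarm | overloaded truck) = 0.5941·0.653 + 0.809227·0.347
        = 0.387947 + 0.280802 = 0.668749
Configurations with structural fatigue contribute 0.280802, so
  P(structural fatigue | strain alarm, overloaded truck) = 0.280802 / 0.668749 ≈ 0.4199
The drop from 0.5351 to 0.4199 is the explaining-away (discounting) effect.

P(structural fatigue | strain alarm) ≈ 0.5351; P(structural fatigue | strain alarm, overloaded truck) ≈ 0.4199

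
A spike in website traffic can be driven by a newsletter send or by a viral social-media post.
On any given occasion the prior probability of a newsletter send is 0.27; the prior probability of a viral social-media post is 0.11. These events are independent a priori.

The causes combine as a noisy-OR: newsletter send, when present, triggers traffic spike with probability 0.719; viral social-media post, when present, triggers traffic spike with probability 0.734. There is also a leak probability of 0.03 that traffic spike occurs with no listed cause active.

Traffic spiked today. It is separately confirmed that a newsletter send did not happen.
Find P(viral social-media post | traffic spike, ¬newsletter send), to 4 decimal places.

Under noisy-OR, P(traffic spike | causes) = 1 − (1−0.03)·∏(1−qᵢ) over the active causes.
For the numerator, keep only viral social-media post=true terms: 0.74198*0.11 = 0.081618
Normalizer over all consistent configurations: 0.03*0.89 + 0.74198*0.11 = 0.108318
P(viral social-media post | traffic spike, ¬newsletter send) = 0.081618/0.108318 ≈ 0.7535

P(viral social-media post | traffic spike, ¬newsletter send) ≈ 0.7535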